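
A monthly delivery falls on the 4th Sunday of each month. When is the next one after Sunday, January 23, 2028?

January 2028 starts on a Saturday; its first Sunday is the 2nd, so the 4th Sunday is the 23rd — January 23, 2028.
That is not after January 23, 2028, so look at February 2028.
February 2028 starts on a Tuesday; its first Sunday is the 6th, so the 4th Sunday is the 27th — February 27, 2028.

February 27, 2028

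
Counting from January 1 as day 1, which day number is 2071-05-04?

Days in months before May: 31 + 28 + 31 + 30 = 120.
Plus 4 days into May → day 124.

124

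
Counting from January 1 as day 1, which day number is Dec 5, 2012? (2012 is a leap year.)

340

Days in months before Dec: 31 + 29 + 31 + 30 + 31 + 30 + 31 + 31 + 30 + 31 + 30 = 335.
Plus 5 days into Dec → day 340.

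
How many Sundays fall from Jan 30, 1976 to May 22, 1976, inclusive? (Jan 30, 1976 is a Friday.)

Jan 30, 1976 is a Friday; the first Sunday on or after it is Feb 1, 1976 (2 days later).
From Feb 1, 1976 to May 22, 1976: 28 + 31 + 30 + 22 = 111 days (rest of Feb, Mar, Apr, May).
111 ÷ 7 = 15 full weeks with remainder 6, so 15 more Sundays after the first → 16.

16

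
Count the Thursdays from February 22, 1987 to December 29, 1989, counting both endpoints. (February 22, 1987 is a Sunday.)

149

February 22, 1987 is a Sunday; the first Thursday on or after it is February 26, 1987 (4 days later).
From February 26, 1987 to December 29, 1989: 308 + 366 + 363 = 1037 days (rest of 1987, 1988, to December 29, 1989 in 1989).
1037 ÷ 7 = 148 full weeks with remainder 1, so 148 more Thursdays after the first → 149.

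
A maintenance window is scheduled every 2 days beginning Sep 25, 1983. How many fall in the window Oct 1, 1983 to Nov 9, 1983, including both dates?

Occurrences land 2·i days after Sep 25, 1983 for i = 0, 1, 2, …
Oct 1, 1983 is 6 days after the start; 6 ÷ 2 = 3 remainder 0. First occurrence in the window: #4 on Oct 1, 1983 (3×2 = 6 days in).
Nov 9, 1983 is 45 days after the start; 45 ÷ 2 = 22 remainder 1. Last occurrence in the window: #23 on Nov 8, 1983.
Occurrences #4 through #23: 20 in total.

20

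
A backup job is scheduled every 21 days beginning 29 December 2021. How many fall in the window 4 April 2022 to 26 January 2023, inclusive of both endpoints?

Occurrences land 21·i days after 29 December 2021 for i = 0, 1, 2, …
4 April 2022 is 96 days after the start; 96 ÷ 21 = 4 remainder 12; since the remainder is 12, round up to i = 5. First occurrence in the window: #6 on 13 April 2022 (5×21 = 105 days in).
26 January 2023 is 393 days after the start; 393 ÷ 21 = 18 remainder 15. Last occurrence in the window: #19 on 11 January 2023.
Occurrences #6 through #19: 14 in total.

14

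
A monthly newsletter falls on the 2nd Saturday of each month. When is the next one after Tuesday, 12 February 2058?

9 March 2058

February 2058 starts on a Friday; its first Saturday is the 2nd, so the 2nd Saturday is the 9th — 9 February 2058.
That is not after 12 February 2058, so look at March 2058.
March 2058 starts on a Friday; its first Saturday is the 2nd, so the 2nd Saturday is the 9th — 9 March 2058.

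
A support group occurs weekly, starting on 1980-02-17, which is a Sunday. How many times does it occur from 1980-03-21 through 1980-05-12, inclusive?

Occurrences land 7·i days after 1980-02-17 for i = 0, 1, 2, …
1980-03-21 is 33 days after the start; 33 ÷ 7 = 4 remainder 5; since the remainder is 5, round up to i = 5. First occurrence in the window: #6 on 1980-03-23 (5×7 = 35 days in).
1980-05-12 is 85 days after the start; 85 ÷ 7 = 12 remainder 1. Last occurrence in the window: #13 on 1980-05-11.
Occurrences #6 through #13: 8 in total.

8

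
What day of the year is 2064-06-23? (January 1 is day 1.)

Days in months before June: 31 + 29 + 31 + 30 + 31 = 152.
Plus 23 days into June → day 175.

175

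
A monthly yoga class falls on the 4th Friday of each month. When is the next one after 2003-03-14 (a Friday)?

March 2003 starts on a Saturday; its first Friday is the 7th, so the 4th Friday is the 28th — 2003-03-28.
2003-03-28 is after 2003-03-14, so that is the next one.

2003-03-28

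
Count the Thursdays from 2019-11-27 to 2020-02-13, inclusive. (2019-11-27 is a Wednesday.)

12

2019-11-27 is a Wednesday; the first Thursday on or after it is 2019-11-28 (1 day later).
From 2019-11-28 to 2020-02-13: 2 + 31 + 31 + 13 = 77 days (rest of November, December, January, February).
77 ÷ 7 = 11 full weeks with remainder 0, so 11 more Thursdays after the first → 12.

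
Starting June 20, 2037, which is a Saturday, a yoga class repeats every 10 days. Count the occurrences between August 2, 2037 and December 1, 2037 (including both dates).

Occurrences land 10·i days after June 20, 2037 for i = 0, 1, 2, …
August 2, 2037 is 43 days after the start; 43 ÷ 10 = 4 remainder 3; since the remainder is 3, round up to i = 5. First occurrence in the window: #6 on August 9, 2037 (5×10 = 50 days in).
December 1, 2037 is 164 days after the start; 164 ÷ 10 = 16 remainder 4. Last occurrence in the window: #17 on November 27, 2037.
Occurrences #6 through #17: 12 in total.

12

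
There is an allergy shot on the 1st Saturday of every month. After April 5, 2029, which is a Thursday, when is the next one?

April 2029 starts on a Sunday, so its 1st Saturday is April 7, 2029 (6 days in).
April 7, 2029 is after April 5, 2029, so that is the next one.

April 7, 2029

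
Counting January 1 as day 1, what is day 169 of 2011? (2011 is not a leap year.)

June 18, 2011

January has 31 days (169 − 31 = 138 remain).
February has 28 days (138 − 28 = 110 remain).
March has 31 days (110 − 31 = 79 remain).
April has 30 days (79 − 30 = 49 remain).
May has 31 days (49 − 31 = 18 remain).
18 into June → June 18.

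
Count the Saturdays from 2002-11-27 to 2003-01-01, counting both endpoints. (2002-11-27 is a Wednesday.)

5

2002-11-27 is a Wednesday; the first Saturday on or after it is 2002-11-30 (3 days later).
From 2002-11-30 to 2003-01-01: 0 + 31 + 1 = 32 days (rest of November, December, January).
32 ÷ 7 = 4 full weeks with remainder 4, so 4 more Saturdays after the first → 5.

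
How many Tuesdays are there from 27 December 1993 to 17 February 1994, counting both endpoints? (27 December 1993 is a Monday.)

8

27 December 1993 is a Monday; the first Tuesday on or after it is 28 December 1993 (1 day later).
From 28 December 1993 to 17 February 1994: 3 + 31 + 17 = 51 days (rest of December, January, February).
51 ÷ 7 = 7 full weeks with remainder 2, so 7 more Tuesdays after the first → 8.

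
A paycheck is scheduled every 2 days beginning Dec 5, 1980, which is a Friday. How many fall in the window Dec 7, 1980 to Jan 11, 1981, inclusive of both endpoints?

18

Occurrences land 2·i days after Dec 5, 1980 for i = 0, 1, 2, …
Dec 7, 1980 is 2 days after the start; 2 ÷ 2 = 1 remainder 0. First occurrence in the window: #2 on Dec 7, 1980 (1×2 = 2 days in).
Jan 11, 1981 is 37 days after the start; 37 ÷ 2 = 18 remainder 1. Last occurrence in the window: #19 on Jan 10, 1981.
Occurrences #2 through #19: 18 in total.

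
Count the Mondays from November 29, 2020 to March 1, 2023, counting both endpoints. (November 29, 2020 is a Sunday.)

November 29, 2020 is a Sunday; the first Monday on or after it is November 30, 2020 (1 day later).
From November 30, 2020 to March 1, 2023: 31 + 365 + 365 + 60 = 821 days (rest of 2020, 2021, 2022, to March 1, 2023 in 2023).
821 ÷ 7 = 117 full weeks with remainder 2, so 117 more Mondays after the first → 118.

118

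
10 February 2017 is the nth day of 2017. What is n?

41

Days in months before February: 31 = 31.
Plus 10 days into February → day 41.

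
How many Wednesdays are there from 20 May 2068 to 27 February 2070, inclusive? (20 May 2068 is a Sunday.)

20 May 2068 is a Sunday; the first Wednesday on or after it is 23 May 2068 (3 days later).
From 23 May 2068 to 27 February 2070: 222 + 365 + 58 = 645 days (rest of 2068, 2069, to 27 February 2070 in 2070).
645 ÷ 7 = 92 full weeks with remainder 1, so 92 more Wednesdays after the first → 93.

93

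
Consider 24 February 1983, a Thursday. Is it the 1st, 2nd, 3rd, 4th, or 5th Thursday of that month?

4th

Day 24 falls in week ⌈24/7⌉ of the month.
Days 1–7 hold the 1st Thursday, 8–14 the 2nd, 15–21 the 3rd, 22–28 the 4th, 29–31 the 5th.
24 is in the range for the 4th.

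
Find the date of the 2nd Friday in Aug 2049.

Aug 13, 2049

Aug 2049 begins on a Sunday, so the first Friday is Aug 6 (5 days later).
The 2nd Friday is 1 weeks later: 6 + 7 = 13.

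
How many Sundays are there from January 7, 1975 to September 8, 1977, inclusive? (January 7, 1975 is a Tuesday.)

139

January 7, 1975 is a Tuesday; the first Sunday on or after it is January 12, 1975 (5 days later).
From January 12, 1975 to September 8, 1977: 353 + 366 + 251 = 970 days (rest of 1975, 1976, to September 8, 1977 in 1977).
970 ÷ 7 = 138 full weeks with remainder 4, so 138 more Sundays after the first → 139.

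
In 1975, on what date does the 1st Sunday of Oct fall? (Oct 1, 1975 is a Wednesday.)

Oct 1975 begins on a Wednesday, so the first Sunday is Oct 5 (4 days later).

Oct 5, 1975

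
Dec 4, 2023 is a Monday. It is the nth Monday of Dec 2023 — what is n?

Day 4 falls in week ⌈4/7⌉ of the month.
Days 1–7 hold the 1st Monday, 8–14 the 2nd, 15–21 the 3rd, 22–28 the 4th, 29–31 the 5th.
4 is in the range for the 1st.

1st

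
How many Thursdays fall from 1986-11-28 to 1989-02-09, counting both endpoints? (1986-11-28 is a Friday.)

1986-11-28 is a Friday; the first Thursday on or after it is 1986-12-04 (6 days later).
From 1986-12-04 to 1989-02-09: 27 + 365 + 366 + 40 = 798 days (rest of 1986, 1987, 1988, to 1989-02-09 in 1989).
798 ÷ 7 = 114 full weeks with remainder 0, so 114 more Thursdays after the first → 115.

115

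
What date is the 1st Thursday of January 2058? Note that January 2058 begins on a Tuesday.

2058-01-03

January 2058 begins on a Tuesday, so the first Thursday is January 3 (2 days later).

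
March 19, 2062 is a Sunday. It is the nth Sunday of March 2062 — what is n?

Day 19 falls in week ⌈19/7⌉ of the month.
Days 1–7 hold the 1st Sunday, 8–14 the 2nd, 15–21 the 3rd, 22–28 the 4th, 29–31 the 5th.
19 is in the range for the 3rd.

3rd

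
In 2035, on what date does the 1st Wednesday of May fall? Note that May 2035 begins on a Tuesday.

May 2, 2035

May 2035 begins on a Tuesday, so the first Wednesday is May 2 (1 day later).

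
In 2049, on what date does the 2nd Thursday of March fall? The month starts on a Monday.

March 2049 begins on a Monday, so the first Thursday is March 4 (3 days later).
The 2nd Thursday is 1 weeks later: 4 + 7 = 11.

2049-03-11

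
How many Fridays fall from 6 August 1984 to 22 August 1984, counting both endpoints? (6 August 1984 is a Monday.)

6 August 1984 is a Monday; the first Friday on or after it is 10 August 1984 (4 days later).
From 10 August 1984 to 22 August 1984 is 22 − 10 = 12 days.
12 ÷ 7 = 1 full weeks with remainder 5, so 1 more Fridays after the first → 2.

2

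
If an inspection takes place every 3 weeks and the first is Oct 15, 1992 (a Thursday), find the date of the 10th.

The 10th occurrence is 9 intervals after the first: 9 × 21 = 189 days after Oct 15, 1992.
Oct has 31 days — 16 days to the end of Oct leaves 173.
Nov has 30 days (143 left).
Dec has 31 days (112 left).
Jan has 31 days (81 left).
Feb has 28 days (53 left).
Mar has 31 days (22 left).
22 days into Apr → Apr 22, 1993.

Apr 22, 1993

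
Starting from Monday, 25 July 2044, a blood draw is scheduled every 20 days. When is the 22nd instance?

The 22nd occurrence is 21 intervals after the first: 21 × 20 = 420 days after 25 July 2044.
July has 31 days — 6 days to the end of July leaves 414.
From end of July to end of 2044 is 153 days (261 left).
January has 31 days (230 left).
February has 28 days (202 left).
March has 31 days (171 left).
April has 30 days (141 left).
May has 31 days (110 left).
June has 30 days (80 left).
July has 31 days (49 left).
August has 31 days (18 left).
18 days into September → 18 September 2045.

18 September 2045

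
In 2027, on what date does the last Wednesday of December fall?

The first Wednesday of December 2027 is December 1.
December 2027 has 31 days. Adding weeks: 1, 8, 15, 22, 29 — the last one ≤ 31 is the 29th.

29 December 2027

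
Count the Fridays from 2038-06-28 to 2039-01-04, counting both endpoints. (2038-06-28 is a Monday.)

2038-06-28 is a Monday; the first Friday on or after it is 2038-07-02 (4 days later).
From 2038-07-02 to 2039-01-04: 29 + 31 + 30 + 31 + 30 + 31 + 4 = 186 days (rest of July, August, September, October, November, December, January).
186 ÷ 7 = 26 full weeks with remainder 4, so 26 more Fridays after the first → 27.

27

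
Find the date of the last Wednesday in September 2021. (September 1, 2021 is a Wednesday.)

September 2021 begins on a Wednesday, so the first Wednesday is September 1.
September 2021 has 30 days. Adding weeks: 1, 8, 15, 22, 29 — the last one ≤ 30 is the 29th.

29 September 2021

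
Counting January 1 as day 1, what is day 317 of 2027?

November 13, 2027

January has 31 days (317 − 31 = 286 remain).
February has 28 days (286 − 28 = 258 remain).
March has 31 days (258 − 31 = 227 remain).
April has 30 days (227 − 30 = 197 remain).
May has 31 days (197 − 31 = 166 remain).
June has 30 days (166 − 30 = 136 remain).
July has 31 days (136 − 31 = 105 remain).
August has 31 days (105 − 31 = 74 remain).
September has 30 days (74 − 30 = 44 remain).
October has 31 days (44 − 31 = 13 remain).
13 into November → November 13.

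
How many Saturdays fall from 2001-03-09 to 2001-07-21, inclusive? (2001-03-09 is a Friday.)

2001-03-09 is a Friday; the first Saturday on or after it is 2001-03-10 (1 day later).
From 2001-03-10 to 2001-07-21: 21 + 30 + 31 + 30 + 21 = 133 days (rest of March, April, May, June, July).
133 ÷ 7 = 19 full weeks with remainder 0, so 19 more Saturdays after the first → 20.

20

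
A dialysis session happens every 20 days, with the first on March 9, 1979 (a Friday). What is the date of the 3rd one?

April 18, 1979

The 3rd occurrence is 2 intervals after the first: 2 × 20 = 40 days after March 9, 1979.
March has 31 days — 22 days to the end of March leaves 18.
18 days into April → April 18, 1979.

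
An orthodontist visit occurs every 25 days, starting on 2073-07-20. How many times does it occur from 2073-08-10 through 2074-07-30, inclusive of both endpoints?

Occurrences land 25·i days after 2073-07-20 for i = 0, 1, 2, …
2073-08-10 is 21 days after the start; 21 ÷ 25 = 0 remainder 21; since the remainder is 21, round up to i = 1. First occurrence in the window: #2 on 2073-08-14 (1×25 = 25 days in).
2074-07-30 is 375 days after the start; 375 ÷ 25 = 15 remainder 0. Last occurrence in the window: #16 on 2074-07-30.
Occurrences #2 through #16: 15 in total.

15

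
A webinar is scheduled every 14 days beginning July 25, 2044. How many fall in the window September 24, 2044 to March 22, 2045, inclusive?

13

Occurrences land 14·i days after July 25, 2044 for i = 0, 1, 2, …
September 24, 2044 is 61 days after the start; 61 ÷ 14 = 4 remainder 5; since the remainder is 5, round up to i = 5. First occurrence in the window: #6 on October 3, 2044 (5×14 = 70 days in).
March 22, 2045 is 240 days after the start; 240 ÷ 14 = 17 remainder 2. Last occurrence in the window: #18 on March 20, 2045.
Occurrences #6 through #18: 13 in total.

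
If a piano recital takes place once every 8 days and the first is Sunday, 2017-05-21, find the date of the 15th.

2017-09-10

The 15th occurrence is 14 intervals after the first: 14 × 8 = 112 days after 2017-05-21.
May has 31 days — 10 days to the end of May leaves 102.
June has 30 days (72 left).
July has 31 days (41 left).
August has 31 days (10 left).
10 days into September → 2017-09-10.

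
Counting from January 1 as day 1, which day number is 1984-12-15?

Days in months before December: 31 + 29 + 31 + 30 + 31 + 30 + 31 + 31 + 30 + 31 + 30 = 335.
Plus 15 days into December → day 350.

350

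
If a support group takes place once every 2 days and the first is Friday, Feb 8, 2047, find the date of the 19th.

The 19th occurrence is 18 intervals after the first: 18 × 2 = 36 days after Feb 8, 2047.
Feb has 28 days — 20 days to the end of Feb leaves 16.
16 days into Mar → Mar 16, 2047.

Mar 16, 2047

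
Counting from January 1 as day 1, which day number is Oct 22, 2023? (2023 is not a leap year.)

Days in months before Oct: 31 + 28 + 31 + 30 + 31 + 30 + 31 + 31 + 30 = 273.
Plus 22 days into Oct → day 295.

295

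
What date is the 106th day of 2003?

16 April 2003

January has 31 days (106 − 31 = 75 remain).
February has 28 days (75 − 28 = 47 remain).
March has 31 days (47 − 31 = 16 remain).
16 into April → April 16.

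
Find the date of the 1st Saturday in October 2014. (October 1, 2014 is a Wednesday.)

October 2014 begins on a Wednesday, so the first Saturday is October 4 (3 days later).

4 October 2014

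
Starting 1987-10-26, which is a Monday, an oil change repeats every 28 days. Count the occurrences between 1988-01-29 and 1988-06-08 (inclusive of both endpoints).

Occurrences land 28·i days after 1987-10-26 for i = 0, 1, 2, …
1988-01-29 is 95 days after the start; 95 ÷ 28 = 3 remainder 11; since the remainder is 11, round up to i = 4. First occurrence in the window: #5 on 1988-02-15 (4×28 = 112 days in).
1988-06-08 is 226 days after the start; 226 ÷ 28 = 8 remainder 2. Last occurrence in the window: #9 on 1988-06-06.
Occurrences #5 through #9: 5 in total.

5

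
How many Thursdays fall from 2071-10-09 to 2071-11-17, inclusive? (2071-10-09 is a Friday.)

5

2071-10-09 is a Friday; the first Thursday on or after it is 2071-10-15 (6 days later).
From 2071-10-15 to 2071-11-17: 16 + 17 = 33 days (rest of October, November).
33 ÷ 7 = 4 full weeks with remainder 5, so 4 more Thursdays after the first → 5.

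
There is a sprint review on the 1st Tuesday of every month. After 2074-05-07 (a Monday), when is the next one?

May 2074 starts on a Tuesday, so its 1st Tuesday is 2074-05-01.
That is not after 2074-05-07, so look at June 2074.
June 2074 starts on a Friday, so its 1st Tuesday is 2074-06-05 (4 days in).

2074-06-05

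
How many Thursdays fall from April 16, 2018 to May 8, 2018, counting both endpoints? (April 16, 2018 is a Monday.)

3

April 16, 2018 is a Monday; the first Thursday on or after it is April 19, 2018 (3 days later).
From April 19, 2018 to May 8, 2018: 11 + 8 = 19 days (rest of April, May).
19 ÷ 7 = 2 full weeks with remainder 5, so 2 more Thursdays after the first → 3.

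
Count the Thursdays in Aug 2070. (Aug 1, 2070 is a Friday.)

4

Aug 1, 2070 is a Friday; the first Thursday on or after it is Aug 7, 2070 (6 days later).
From Aug 7, 2070 to Aug 31, 2070 is 31 − 7 = 24 days.
24 ÷ 7 = 3 full weeks with remainder 3, so 3 more Thursdays after the first → 4.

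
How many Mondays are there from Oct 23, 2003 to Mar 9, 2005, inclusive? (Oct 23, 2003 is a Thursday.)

72

Oct 23, 2003 is a Thursday; the first Monday on or after it is Oct 27, 2003 (4 days later).
From Oct 27, 2003 to Mar 9, 2005: 65 + 366 + 68 = 499 days (rest of 2003, 2004, to Mar 9, 2005 in 2005).
499 ÷ 7 = 71 full weeks with remainder 2, so 71 more Mondays after the first → 72.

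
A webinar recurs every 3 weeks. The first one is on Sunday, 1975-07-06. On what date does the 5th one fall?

The 5th occurrence is 4 intervals after the first: 4 × 21 = 84 days after 1975-07-06.
July has 31 days — 25 days to the end of July leaves 59.
August has 31 days (28 left).
28 days into September → 1975-09-28.

1975-09-28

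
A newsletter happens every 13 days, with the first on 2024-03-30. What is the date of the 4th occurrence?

2024-05-08

The 4th occurrence is 3 intervals after the first: 3 × 13 = 39 days after 2024-03-30.
March has 31 days — 1 day to the end of March leaves 38.
April has 30 days (8 left).
8 days into May → 2024-05-08.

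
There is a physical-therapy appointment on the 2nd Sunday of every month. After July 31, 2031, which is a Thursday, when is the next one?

August 10, 2031

July 2031 starts on a Tuesday; its first Sunday is the 6th, so the 2nd Sunday is the 13th — July 13, 2031.
That is not after July 31, 2031, so look at August 2031.
August 2031 starts on a Friday; its first Sunday is the 3rd, so the 2nd Sunday is the 10th — August 10, 2031.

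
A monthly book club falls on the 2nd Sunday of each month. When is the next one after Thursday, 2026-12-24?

December 2026 starts on a Tuesday; its first Sunday is the 6th, so the 2nd Sunday is the 13th — 2026-12-13.
That is not after 2026-12-24, so look at January 2027.
January 2027 starts on a Friday; its first Sunday is the 3rd, so the 2nd Sunday is the 10th — 2027-01-10.

2027-01-10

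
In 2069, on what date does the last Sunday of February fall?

The first Sunday of February 2069 is February 3.
February 2069 has 28 days. Adding weeks: 3, 10, 17, 24 — the last one ≤ 28 is the 24th.

February 24, 2069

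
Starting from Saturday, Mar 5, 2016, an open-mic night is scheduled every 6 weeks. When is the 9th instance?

Feb 4, 2017

The 9th occurrence is 8 intervals after the first: 8 × 42 = 336 days after Mar 5, 2016.
Mar has 31 days — 26 days to the end of Mar leaves 310.
Apr has 30 days (280 left).
May has 31 days (249 left).
Jun has 30 days (219 left).
Jul has 31 days (188 left).
Aug has 31 days (157 left).
Sep has 30 days (127 left).
Oct has 31 days (96 left).
Nov has 30 days (66 left).
Dec has 31 days (35 left).
Jan has 31 days (4 left).
4 days into Feb → Feb 4, 2017.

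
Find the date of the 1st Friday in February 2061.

The first Friday of February 2061 is February 4.

4 February 2061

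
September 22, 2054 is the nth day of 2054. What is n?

265

Days in months before September: 31 + 28 + 31 + 30 + 31 + 30 + 31 + 31 = 243.
Plus 22 days into September → day 265.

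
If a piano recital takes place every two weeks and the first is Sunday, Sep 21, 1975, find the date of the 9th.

Jan 11, 1976

The 9th occurrence is 8 intervals after the first: 8 × 14 = 112 days after Sep 21, 1975.
Sep has 30 days — 9 days to the end of Sep leaves 103.
Oct has 31 days (72 left).
Nov has 30 days (42 left).
Dec has 31 days (11 left).
11 days into Jan → Jan 11, 1976.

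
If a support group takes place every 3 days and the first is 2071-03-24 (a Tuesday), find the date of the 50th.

The 50th occurrence is 49 intervals after the first: 49 × 3 = 147 days after 2071-03-24.
March has 31 days — 7 days to the end of March leaves 140.
April has 30 days (110 left).
May has 31 days (79 left).
June has 30 days (49 left).
July has 31 days (18 left).
18 days into August → 2071-08-18.

2071-08-18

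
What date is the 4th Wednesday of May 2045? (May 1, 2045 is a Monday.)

May 24, 2045

May 2045 begins on a Monday, so the first Wednesday is May 3 (2 days later).
The 4th Wednesday is 3 weeks later: 3 + 21 = 24.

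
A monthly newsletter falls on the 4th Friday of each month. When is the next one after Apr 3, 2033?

Apr 22, 2033

Apr 2033 starts on a Friday; its first Friday is the 1st, so the 4th Friday is the 22nd — Apr 22, 2033.
Apr 22, 2033 is after Apr 3, 2033, so that is the next one.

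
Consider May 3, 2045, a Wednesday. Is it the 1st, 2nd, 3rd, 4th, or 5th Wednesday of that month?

1st

Day 3 falls in week ⌈3/7⌉ of the month.
Days 1–7 hold the 1st Wednesday, 8–14 the 2nd, 15–21 the 3rd, 22–28 the 4th, 29–31 the 5th.
3 is in the range for the 1st.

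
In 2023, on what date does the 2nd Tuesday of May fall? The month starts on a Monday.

May 2023 begins on a Monday, so the first Tuesday is May 2 (1 day later).
The 2nd Tuesday is 1 weeks later: 2 + 7 = 9.

2023-05-09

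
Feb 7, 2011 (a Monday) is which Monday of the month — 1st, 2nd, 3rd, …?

Day 7 falls in week ⌈7/7⌉ of the month.
Days 1–7 hold the 1st Monday, 8–14 the 2nd, 15–21 the 3rd, 22–28 the 4th, 29–31 the 5th.
7 is in the range for the 1st.

1st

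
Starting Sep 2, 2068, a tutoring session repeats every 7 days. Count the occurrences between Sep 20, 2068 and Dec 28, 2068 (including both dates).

Occurrences land 7·i days after Sep 2, 2068 for i = 0, 1, 2, …
Sep 20, 2068 is 18 days after the start; 18 ÷ 7 = 2 remainder 4; since the remainder is 4, round up to i = 3. First occurrence in the window: #4 on Sep 23, 2068 (3×7 = 21 days in).
Dec 28, 2068 is 117 days after the start; 117 ÷ 7 = 16 remainder 5. Last occurrence in the window: #17 on Dec 23, 2068.
Occurrences #4 through #17: 14 in total.

14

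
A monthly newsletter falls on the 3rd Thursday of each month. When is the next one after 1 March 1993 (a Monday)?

March 1993 starts on a Monday; its first Thursday is the 4th, so the 3rd Thursday is the 18th — 18 March 1993.
18 March 1993 is after 1 March 1993, so that is the next one.

18 March 1993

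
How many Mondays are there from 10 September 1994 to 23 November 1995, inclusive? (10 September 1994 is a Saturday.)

10 September 1994 is a Saturday; the first Monday on or after it is 12 September 1994 (2 days later).
From 12 September 1994 to 23 November 1995: 110 + 327 = 437 days (rest of 1994, to 23 November 1995 in 1995).
437 ÷ 7 = 62 full weeks with remainder 3, so 62 more Mondays after the first → 63.

63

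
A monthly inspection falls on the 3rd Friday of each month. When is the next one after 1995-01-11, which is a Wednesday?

1995-01-20

January 1995 starts on a Sunday; its first Friday is the 6th, so the 3rd Friday is the 20th — 1995-01-20.
1995-01-20 is after 1995-01-11, so that is the next one.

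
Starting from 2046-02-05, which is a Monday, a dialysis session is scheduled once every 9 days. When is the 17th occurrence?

The 17th occurrence is 16 intervals after the first: 16 × 9 = 144 days after 2046-02-05.
February has 28 days — 23 days to the end of February leaves 121.
March has 31 days (90 left).
April has 30 days (60 left).
May has 31 days (29 left).
29 days into June → 2046-06-29.

2046-06-29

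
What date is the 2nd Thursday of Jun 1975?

Jun 12, 1975

Jun 1975 begins on a Sunday, so the first Thursday is Jun 5 (4 days later).
The 2nd Thursday is 1 weeks later: 5 + 7 = 12.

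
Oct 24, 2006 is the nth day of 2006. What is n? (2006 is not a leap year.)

297

Days in months before Oct: 31 + 28 + 31 + 30 + 31 + 30 + 31 + 31 + 30 = 273.
Plus 24 days into Oct → day 297.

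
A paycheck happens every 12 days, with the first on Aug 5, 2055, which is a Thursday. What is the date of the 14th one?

The 14th occurrence is 13 intervals after the first: 13 × 12 = 156 days after Aug 5, 2055.
Aug has 31 days — 26 days to the end of Aug leaves 130.
Sep has 30 days (100 left).
Oct has 31 days (69 left).
Nov has 30 days (39 left).
Dec has 31 days (8 left).
8 days into Jan → Jan 8, 2056.

Jan 8, 2056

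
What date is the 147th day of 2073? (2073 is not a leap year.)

May 27, 2073

Jan has 31 days (147 − 31 = 116 remain).
Feb has 28 days (116 − 28 = 88 remain).
Mar has 31 days (88 − 31 = 57 remain).
Apr has 30 days (57 − 30 = 27 remain).
27 into May → May 27.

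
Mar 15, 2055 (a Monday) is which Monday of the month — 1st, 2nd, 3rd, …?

Day 15 falls in week ⌈15/7⌉ of the month.
Days 1–7 hold the 1st Monday, 8–14 the 2nd, 15–21 the 3rd, 22–28 the 4th, 29–31 the 5th.
15 is in the range for the 3rd.

3rd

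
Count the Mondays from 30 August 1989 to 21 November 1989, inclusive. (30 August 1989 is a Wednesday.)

30 August 1989 is a Wednesday; the first Monday on or after it is 4 September 1989 (5 days later).
From 4 September 1989 to 21 November 1989: 26 + 31 + 21 = 78 days (rest of September, October, November).
78 ÷ 7 = 11 full weeks with remainder 1, so 11 more Mondays after the first → 12.

12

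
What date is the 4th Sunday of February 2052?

25 February 2052

February 2052 begins on a Thursday, so the first Sunday is February 4 (3 days later).
The 4th Sunday is 3 weeks later: 4 + 21 = 25.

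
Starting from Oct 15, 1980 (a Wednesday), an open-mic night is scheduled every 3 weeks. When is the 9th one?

Apr 1, 1981

The 9th occurrence is 8 intervals after the first: 8 × 21 = 168 days after Oct 15, 1980.
Oct has 31 days — 16 days to the end of Oct leaves 152.
Nov has 30 days (122 left).
Dec has 31 days (91 left).
Jan has 31 days (60 left).
Feb has 28 days (32 left).
Mar has 31 days (1 left).
1 day into Apr → Apr 1, 1981.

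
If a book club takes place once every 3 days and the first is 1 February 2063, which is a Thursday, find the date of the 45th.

The 45th occurrence is 44 intervals after the first: 44 × 3 = 132 days after 1 February 2063.
February has 28 days — 27 days to the end of February leaves 105.
March has 31 days (74 left).
April has 30 days (44 left).
May has 31 days (13 left).
13 days into June → 13 June 2063.

13 June 2063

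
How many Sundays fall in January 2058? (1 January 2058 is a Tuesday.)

1 January 2058 is a Tuesday; the first Sunday on or after it is 6 January 2058 (5 days later).
From 6 January 2058 to 31 January 2058 is 31 − 6 = 25 days.
25 ÷ 7 = 3 full weeks with remainder 4, so 3 more Sundays after the first → 4.

4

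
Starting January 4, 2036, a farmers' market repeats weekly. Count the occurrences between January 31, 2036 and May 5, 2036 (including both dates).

14

Occurrences land 7·i days after January 4, 2036 for i = 0, 1, 2, …
January 31, 2036 is 27 days after the start; 27 ÷ 7 = 3 remainder 6; since the remainder is 6, round up to i = 4. First occurrence in the window: #5 on February 1, 2036 (4×7 = 28 days in).
May 5, 2036 is 122 days after the start; 122 ÷ 7 = 17 remainder 3. Last occurrence in the window: #18 on May 2, 2036.
Occurrences #5 through #18: 14 in total.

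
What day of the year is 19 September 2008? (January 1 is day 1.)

263

Days in months before September: 31 + 29 + 31 + 30 + 31 + 30 + 31 + 31 = 244.
Plus 19 days into September → day 263.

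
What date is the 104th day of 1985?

January has 31 days (104 − 31 = 73 remain).
February has 28 days (73 − 28 = 45 remain).
March has 31 days (45 − 31 = 14 remain).
14 into April → April 14.

1985-04-14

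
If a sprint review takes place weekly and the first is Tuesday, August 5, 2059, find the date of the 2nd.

The 2nd occurrence is 1 interval after the first: 1 × 7 = 7 days after August 5, 2059.
7 days later is August 12, 2059.

August 12, 2059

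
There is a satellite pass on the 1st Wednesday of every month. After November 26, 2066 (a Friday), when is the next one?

December 1, 2066

November 2066 starts on a Monday, so its 1st Wednesday is November 3, 2066 (2 days in).
That is not after November 26, 2066, so look at December 2066.
December 2066 starts on a Wednesday, so its 1st Wednesday is December 1, 2066.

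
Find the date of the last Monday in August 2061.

August 2061 begins on a Monday, so the first Monday is August 1.
August 2061 has 31 days. Adding weeks: 1, 8, 15, 22, 29 — the last one ≤ 31 is the 29th.

2061-08-29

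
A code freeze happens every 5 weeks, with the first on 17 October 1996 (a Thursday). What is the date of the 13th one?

11 December 1997

The 13th occurrence is 12 intervals after the first: 12 × 35 = 420 days after 17 October 1996.
October has 31 days — 14 days to the end of October leaves 406.
From end of October to end of 1996 is 61 days (345 left).
January has 31 days (314 left).
February has 28 days (286 left).
March has 31 days (255 left).
April has 30 days (225 left).
May has 31 days (194 left).
June has 30 days (164 left).
July has 31 days (133 left).
August has 31 days (102 left).
September has 30 days (72 left).
October has 31 days (41 left).
November has 30 days (11 left).
11 days into December → 11 December 1997.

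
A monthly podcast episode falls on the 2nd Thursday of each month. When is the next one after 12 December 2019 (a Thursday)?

9 January 2020

December 2019 starts on a Sunday; its first Thursday is the 5th, so the 2nd Thursday is the 12th — 12 December 2019.
That is not after 12 December 2019, so look at January 2020.
January 2020 starts on a Wednesday; its first Thursday is the 2nd, so the 2nd Thursday is the 9th — 9 January 2020.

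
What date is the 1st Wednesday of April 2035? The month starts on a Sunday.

April 4, 2035

April 2035 begins on a Sunday, so the first Wednesday is April 4 (3 days later).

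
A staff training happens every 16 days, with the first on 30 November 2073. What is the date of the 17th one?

13 August 2074

The 17th occurrence is 16 intervals after the first: 16 × 16 = 256 days after 30 November 2073.
November has 30 days — 0 days to the end of November leaves 256.
December has 31 days (225 left).
January has 31 days (194 left).
February has 28 days (166 left).
March has 31 days (135 left).
April has 30 days (105 left).
May has 31 days (74 left).
June has 30 days (44 left).
July has 31 days (13 left).
13 days into August → 13 August 2074.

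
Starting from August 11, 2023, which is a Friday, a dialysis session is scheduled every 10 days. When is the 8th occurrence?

The 8th occurrence is 7 intervals after the first: 7 × 10 = 70 days after August 11, 2023.
August has 31 days — 20 days to the end of August leaves 50.
September has 30 days (20 left).
20 days into October → October 20, 2023.

October 20, 2023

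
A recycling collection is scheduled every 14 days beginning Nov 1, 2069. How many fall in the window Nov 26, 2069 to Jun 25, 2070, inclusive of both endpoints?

Occurrences land 14·i days after Nov 1, 2069 for i = 0, 1, 2, …
Nov 26, 2069 is 25 days after the start; 25 ÷ 14 = 1 remainder 11; since the remainder is 11, round up to i = 2. First occurrence in the window: #3 on Nov 29, 2069 (2×14 = 28 days in).
Jun 25, 2070 is 236 days after the start; 236 ÷ 14 = 16 remainder 12. Last occurrence in the window: #17 on Jun 13, 2070.
Occurrences #3 through #17: 15 in total.

15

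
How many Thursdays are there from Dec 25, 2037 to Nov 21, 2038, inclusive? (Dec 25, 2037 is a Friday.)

Dec 25, 2037 is a Friday; the first Thursday on or after it is Dec 31, 2037 (6 days later).
From Dec 31, 2037 to Nov 21, 2038: 0 + 325 = 325 days (rest of 2037, to Nov 21, 2038 in 2038).
325 ÷ 7 = 46 full weeks with remainder 3, so 46 more Thursdays after the first → 47.

47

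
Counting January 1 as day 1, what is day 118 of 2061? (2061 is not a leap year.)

Apr 28, 2061

Jan has 31 days (118 − 31 = 87 remain).
Feb has 28 days (87 − 28 = 59 remain).
Mar has 31 days (59 − 31 = 28 remain).
28 into Apr → Apr 28.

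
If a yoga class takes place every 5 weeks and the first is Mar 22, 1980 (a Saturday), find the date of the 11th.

The 11th occurrence is 10 intervals after the first: 10 × 35 = 350 days after Mar 22, 1980.
Mar has 31 days — 9 days to the end of Mar leaves 341.
Apr has 30 days (311 left).
May has 31 days (280 left).
Jun has 30 days (250 left).
Jul has 31 days (219 left).
Aug has 31 days (188 left).
Sep has 30 days (158 left).
Oct has 31 days (127 left).
Nov has 30 days (97 left).
Dec has 31 days (66 left).
Jan has 31 days (35 left).
Feb has 28 days (7 left).
7 days into Mar → Mar 7, 1981.

Mar 7, 1981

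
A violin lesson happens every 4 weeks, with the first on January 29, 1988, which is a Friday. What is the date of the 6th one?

The 6th occurrence is 5 intervals after the first: 5 × 28 = 140 days after January 29, 1988.
January has 31 days — 2 days to the end of January leaves 138.
February has 29 days (109 left).
March has 31 days (78 left).
April has 30 days (48 left).
May has 31 days (17 left).
17 days into June → June 17, 1988.

June 17, 1988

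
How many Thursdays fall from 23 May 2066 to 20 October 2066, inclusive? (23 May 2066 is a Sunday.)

21

23 May 2066 is a Sunday; the first Thursday on or after it is 27 May 2066 (4 days later).
From 27 May 2066 to 20 October 2066: 4 + 30 + 31 + 31 + 30 + 20 = 146 days (rest of May, June, July, August, September, October).
146 ÷ 7 = 20 full weeks with remainder 6, so 20 more Thursdays after the first → 21.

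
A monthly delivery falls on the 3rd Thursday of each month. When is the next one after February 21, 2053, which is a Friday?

February 2053 starts on a Saturday; its first Thursday is the 6th, so the 3rd Thursday is the 20th — February 20, 2053.
That is not after February 21, 2053, so look at March 2053.
March 2053 starts on a Saturday; its first Thursday is the 6th, so the 3rd Thursday is the 20th — March 20, 2053.

March 20, 2053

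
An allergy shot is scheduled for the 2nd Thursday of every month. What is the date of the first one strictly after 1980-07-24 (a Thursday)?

1980-08-14

July 1980 starts on a Tuesday; its first Thursday is the 3rd, so the 2nd Thursday is the 10th — 1980-07-10.
That is not after 1980-07-24, so look at August 1980.
August 1980 starts on a Friday; its first Thursday is the 7th, so the 2nd Thursday is the 14th — 1980-08-14.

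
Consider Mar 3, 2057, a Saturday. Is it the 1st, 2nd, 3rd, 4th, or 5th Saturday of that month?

Day 3 falls in week ⌈3/7⌉ of the month.
Days 1–7 hold the 1st Saturday, 8–14 the 2nd, 15–21 the 3rd, 22–28 the 4th, 29–31 the 5th.
3 is in the range for the 1st.

1st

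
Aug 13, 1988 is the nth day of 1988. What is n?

226

Days in months before Aug: 31 + 29 + 31 + 30 + 31 + 30 + 31 = 213.
Plus 13 days into Aug → day 226.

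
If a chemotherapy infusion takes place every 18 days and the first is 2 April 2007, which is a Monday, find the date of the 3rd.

The 3rd occurrence is 2 intervals after the first: 2 × 18 = 36 days after 2 April 2007.
April has 30 days — 28 days to the end of April leaves 8.
8 days into May → 8 May 2007.

8 May 2007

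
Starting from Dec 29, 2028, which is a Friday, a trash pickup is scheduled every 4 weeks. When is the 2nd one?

The 2nd occurrence is 1 interval after the first: 1 × 28 = 28 days after Dec 29, 2028.
Dec has 31 days — 2 days to the end of Dec leaves 26.
26 days into Jan → Jan 26, 2029.

Jan 26, 2029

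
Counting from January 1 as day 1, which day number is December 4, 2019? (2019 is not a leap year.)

Days in months before December: 31 + 28 + 31 + 30 + 31 + 30 + 31 + 31 + 30 + 31 + 30 = 334.
Plus 4 days into December → day 338.

338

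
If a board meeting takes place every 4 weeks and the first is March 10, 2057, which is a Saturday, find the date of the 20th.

August 24, 2058

The 20th occurrence is 19 intervals after the first: 19 × 28 = 532 days after March 10, 2057.
March has 31 days — 21 days to the end of March leaves 511.
From end of March to end of 2057 is 275 days (236 left).
January has 31 days (205 left).
February has 28 days (177 left).
March has 31 days (146 left).
April has 30 days (116 left).
May has 31 days (85 left).
June has 30 days (55 left).
July has 31 days (24 left).
24 days into August → August 24, 2058.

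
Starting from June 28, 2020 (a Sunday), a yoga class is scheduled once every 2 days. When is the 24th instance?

The 24th occurrence is 23 intervals after the first: 23 × 2 = 46 days after June 28, 2020.
June has 30 days — 2 days to the end of June leaves 44.
July has 31 days (13 left).
13 days into August → August 13, 2020.

August 13, 2020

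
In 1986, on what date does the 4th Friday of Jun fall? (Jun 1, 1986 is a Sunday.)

Jun 1986 begins on a Sunday, so the first Friday is Jun 6 (5 days later).
The 4th Friday is 3 weeks later: 6 + 21 = 27.

Jun 27, 1986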